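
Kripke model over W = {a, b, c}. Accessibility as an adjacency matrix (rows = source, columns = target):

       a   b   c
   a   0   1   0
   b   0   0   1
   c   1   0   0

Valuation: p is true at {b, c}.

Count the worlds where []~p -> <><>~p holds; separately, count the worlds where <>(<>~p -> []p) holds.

2 and 2

For []~p -> <><>~p:
a: []~p is F, <><>~p is F. ✓
b: []~p is F, <><>~p is T. ✓
c: []~p is T, <><>~p is F. ✗
— 2 worlds.
For <>(<>~p -> []p):
a: successors {b}; <>~p -> []p there: b:T. ✓
b: successors {c}; <>~p -> []p there: c:F. ✗
c: successors {a}; <>~p -> []p there: a:T. ✓
— 2 worlds.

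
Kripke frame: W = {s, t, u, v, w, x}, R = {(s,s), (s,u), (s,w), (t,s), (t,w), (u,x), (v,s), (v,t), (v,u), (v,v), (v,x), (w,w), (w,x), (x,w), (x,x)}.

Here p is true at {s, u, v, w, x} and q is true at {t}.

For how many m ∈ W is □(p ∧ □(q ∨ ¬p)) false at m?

s: successors {s, u, w}; p ∧ □(q ∨ ¬p) there: s:F, u:F, w:F. ✗
t: successors {s, w}; p ∧ □(q ∨ ¬p) there: s:F, w:F. ✗
u: successors {x}; p ∧ □(q ∨ ¬p) there: x:F. ✗
v: successors {s, t, u, v, x}; p ∧ □(q ∨ ¬p) there: s:F, t:F, u:F, v:F, x:F. ✗
w: successors {w, x}; p ∧ □(q ∨ ¬p) there: w:F, x:F. ✗
x: successors {w, x}; p ∧ □(q ∨ ¬p) there: w:F, x:F. ✗
Satisfying worlds: ∅.
So □(p ∧ □(q ∨ ¬p)) fails at the other 6 worlds.

6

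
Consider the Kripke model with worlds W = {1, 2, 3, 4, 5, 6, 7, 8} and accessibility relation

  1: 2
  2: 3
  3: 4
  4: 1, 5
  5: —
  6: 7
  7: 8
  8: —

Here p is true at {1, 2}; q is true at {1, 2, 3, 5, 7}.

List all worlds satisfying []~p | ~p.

1: []~p is F, ~p is F. ✗
2: []~p is T, ~p is F. ✓
3: []~p is T, ~p is T. ✓
4: []~p is F, ~p is T. ✓
5: []~p is T, ~p is T. ✓
6: []~p is T, ~p is T. ✓
7: []~p is T, ~p is T. ✓
8: []~p is T, ~p is T. ✓

{2, 3, 4, 5, 6, 7, 8}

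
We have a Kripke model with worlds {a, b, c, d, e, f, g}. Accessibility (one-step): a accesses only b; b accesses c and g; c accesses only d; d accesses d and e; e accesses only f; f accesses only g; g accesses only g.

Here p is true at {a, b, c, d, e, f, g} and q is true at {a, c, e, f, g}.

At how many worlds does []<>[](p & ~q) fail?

a: successors {b}; <>[](p & ~q) there: b:T. ✓
b: successors {c, g}; <>[](p & ~q) there: c:F, g:F. ✗
c: successors {d}; <>[](p & ~q) there: d:F. ✗
d: successors {d, e}; <>[](p & ~q) there: d:F, e:F. ✗
e: successors {f}; <>[](p & ~q) there: f:F. ✗
f: successors {g}; <>[](p & ~q) there: g:F. ✗
g: successors {g}; <>[](p & ~q) there: g:F. ✗
Satisfying worlds: {a}.
So []<>[](p & ~q) fails at the other 6 worlds.

6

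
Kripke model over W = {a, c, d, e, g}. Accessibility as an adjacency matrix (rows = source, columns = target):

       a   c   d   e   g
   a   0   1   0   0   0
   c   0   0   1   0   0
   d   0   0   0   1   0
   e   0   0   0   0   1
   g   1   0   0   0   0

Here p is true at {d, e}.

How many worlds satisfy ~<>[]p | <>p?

a: ~<>[]p is F, <>p is F. ✗
c: ~<>[]p is F, <>p is T. ✓
d: ~<>[]p is T, <>p is T. ✓
e: ~<>[]p is T, <>p is F. ✓
g: ~<>[]p is T, <>p is F. ✓
Satisfying worlds: {c, d, e, g}.

4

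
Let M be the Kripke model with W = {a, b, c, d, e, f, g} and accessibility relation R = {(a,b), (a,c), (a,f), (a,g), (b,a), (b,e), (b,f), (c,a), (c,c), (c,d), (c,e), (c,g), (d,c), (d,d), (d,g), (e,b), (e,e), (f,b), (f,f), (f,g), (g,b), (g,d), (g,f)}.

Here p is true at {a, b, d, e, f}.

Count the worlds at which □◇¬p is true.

a: successors {b, c, f, g}; ◇¬p there: b:F, c:T, f:T, g:F. ✗
b: successors {a, e, f}; ◇¬p there: a:T, e:F, f:T. ✗
c: successors {a, c, d, e, g}; ◇¬p there: a:T, c:T, d:T, e:F, g:F. ✗
d: successors {c, d, g}; ◇¬p there: c:T, d:T, g:F. ✗
e: successors {b, e}; ◇¬p there: b:F, e:F. ✗
f: successors {b, f, g}; ◇¬p there: b:F, f:T, g:F. ✗
g: successors {b, d, f}; ◇¬p there: b:F, d:T, f:T. ✗
Satisfying worlds: ∅.

0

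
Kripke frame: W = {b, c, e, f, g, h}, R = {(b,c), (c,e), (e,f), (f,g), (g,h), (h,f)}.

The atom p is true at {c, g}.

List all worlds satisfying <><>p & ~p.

{e, h}

b: <><>p is F, ~p is T. ✗
c: <><>p is F, ~p is F. ✗
e: <><>p is T, ~p is T. ✓
f: <><>p is F, ~p is T. ✗
g: <><>p is F, ~p is F. ✗
h: <><>p is T, ~p is T. ✓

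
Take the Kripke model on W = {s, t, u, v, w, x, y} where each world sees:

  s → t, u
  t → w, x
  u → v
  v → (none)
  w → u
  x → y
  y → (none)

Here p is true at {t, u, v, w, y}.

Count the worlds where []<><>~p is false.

5

s: successors {t, u}; <><>~p there: t:F, u:F. ✗
t: successors {w, x}; <><>~p there: w:F, x:F. ✗
u: successors {v}; <><>~p there: v:F. ✗
v: no successors, so []<><>~p holds vacuously. ✓
w: successors {u}; <><>~p there: u:F. ✗
x: successors {y}; <><>~p there: y:F. ✗
y: no successors, so []<><>~p holds vacuously. ✓
Satisfying worlds: {v, y}.
So []<><>~p fails at the other 5 worlds.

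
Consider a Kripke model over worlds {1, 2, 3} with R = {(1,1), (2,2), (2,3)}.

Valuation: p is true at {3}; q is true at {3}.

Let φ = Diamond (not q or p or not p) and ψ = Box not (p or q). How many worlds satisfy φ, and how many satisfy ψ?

For Diamond (not q or p or not p):
1: successors {1}; not q or p or not p there: 1:T. ✓
2: successors {2, 3}; not q or p or not p there: 2:T, 3:T. ✓
3: no successors, so Diamond (not q or p or not p) fails. ✗
— 2 worlds.
For Box not (p or q):
1: successors {1}; not (p or q) there: 1:T. ✓
2: successors {2, 3}; not (p or q) there: 2:T, 3:F. ✗
3: no successors, so Box not (p or q) holds vacuously. ✓
— 2 worlds.

2 and 2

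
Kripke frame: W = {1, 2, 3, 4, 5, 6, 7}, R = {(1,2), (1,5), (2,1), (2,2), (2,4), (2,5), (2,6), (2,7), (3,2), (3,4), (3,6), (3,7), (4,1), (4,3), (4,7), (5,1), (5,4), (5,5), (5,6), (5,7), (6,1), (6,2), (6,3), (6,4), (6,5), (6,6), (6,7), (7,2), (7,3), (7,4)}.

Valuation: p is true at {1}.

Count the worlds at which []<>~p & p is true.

1: []<>~p is T, p is T. ✓
2: []<>~p is T, p is F. ✗
3: []<>~p is T, p is F. ✗
4: []<>~p is T, p is F. ✗
5: []<>~p is T, p is F. ✗
6: []<>~p is T, p is F. ✗
7: []<>~p is T, p is F. ✗
Satisfying worlds: {1}.

1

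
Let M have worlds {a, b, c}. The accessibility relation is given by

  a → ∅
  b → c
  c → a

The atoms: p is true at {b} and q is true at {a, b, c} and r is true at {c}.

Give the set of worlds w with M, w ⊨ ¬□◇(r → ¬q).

{c}

a: □◇(r → ¬q) is T. ✗
b: □◇(r → ¬q) is T. ✗
c: □◇(r → ¬q) is F. ✓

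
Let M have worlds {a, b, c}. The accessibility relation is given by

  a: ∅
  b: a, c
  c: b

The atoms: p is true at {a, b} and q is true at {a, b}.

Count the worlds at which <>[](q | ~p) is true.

a: no successors, so <>[](q | ~p) fails. ✗
b: successors {a, c}; [](q | ~p) there: a:T, c:T. ✓
c: successors {b}; [](q | ~p) there: b:T. ✓
Satisfying worlds: {b, c}.

2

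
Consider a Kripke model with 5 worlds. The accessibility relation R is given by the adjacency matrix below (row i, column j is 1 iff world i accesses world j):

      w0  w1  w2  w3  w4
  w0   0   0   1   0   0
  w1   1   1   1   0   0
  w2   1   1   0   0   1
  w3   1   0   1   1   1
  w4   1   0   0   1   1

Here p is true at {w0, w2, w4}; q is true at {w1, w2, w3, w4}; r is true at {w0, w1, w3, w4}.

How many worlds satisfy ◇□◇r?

4

w0: successors {w2}; □◇r there: w2:F. ✗
w1: successors {w0, w1, w2}; □◇r there: w0:T, w1:F, w2:F. ✓
w2: successors {w0, w1, w4}; □◇r there: w0:T, w1:F, w4:F. ✓
w3: successors {w0, w2, w3, w4}; □◇r there: w0:T, w2:F, w3:F, w4:F. ✓
w4: successors {w0, w3, w4}; □◇r there: w0:T, w3:F, w4:F. ✓
Satisfying worlds: {w1, w2, w3, w4}.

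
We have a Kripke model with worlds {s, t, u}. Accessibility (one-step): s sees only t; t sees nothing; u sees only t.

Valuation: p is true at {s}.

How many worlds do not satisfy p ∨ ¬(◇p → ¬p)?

2

s: p is T, ¬(◇p → ¬p) is F. ✓
t: p is F, ¬(◇p → ¬p) is F. ✗
u: p is F, ¬(◇p → ¬p) is F. ✗
Satisfying worlds: {s}.
So p ∨ ¬(◇p → ¬p) fails at the other 2 worlds.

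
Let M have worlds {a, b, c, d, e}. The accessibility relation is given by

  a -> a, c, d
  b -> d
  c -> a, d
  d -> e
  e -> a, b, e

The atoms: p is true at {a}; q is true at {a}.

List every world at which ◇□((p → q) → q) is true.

a: successors {a, c, d}; □((p → q) → q) there: a:F, c:F, d:F. ✗
b: successors {d}; □((p → q) → q) there: d:F. ✗
c: successors {a, d}; □((p → q) → q) there: a:F, d:F. ✗
d: successors {e}; □((p → q) → q) there: e:F. ✗
e: successors {a, b, e}; □((p → q) → q) there: a:F, b:F, e:F. ✗

∅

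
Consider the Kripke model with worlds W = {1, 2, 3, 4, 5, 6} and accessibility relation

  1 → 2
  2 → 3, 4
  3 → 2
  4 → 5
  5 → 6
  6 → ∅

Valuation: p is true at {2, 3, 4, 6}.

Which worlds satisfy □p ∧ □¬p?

{6}

1: □p is T, □¬p is F. ✗
2: □p is T, □¬p is F. ✗
3: □p is T, □¬p is F. ✗
4: □p is F, □¬p is T. ✗
5: □p is T, □¬p is F. ✗
6: □p is T, □¬p is T. ✓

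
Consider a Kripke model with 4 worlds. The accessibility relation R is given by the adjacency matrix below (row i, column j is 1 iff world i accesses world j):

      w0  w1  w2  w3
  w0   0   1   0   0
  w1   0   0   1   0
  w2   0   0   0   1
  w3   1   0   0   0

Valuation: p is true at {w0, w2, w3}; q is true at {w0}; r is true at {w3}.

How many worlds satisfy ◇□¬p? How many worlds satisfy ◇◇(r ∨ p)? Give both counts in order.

For ◇□¬p:
w0: successors {w1}; □¬p there: w1:F. ✗
w1: successors {w2}; □¬p there: w2:F. ✗
w2: successors {w3}; □¬p there: w3:F. ✗
w3: successors {w0}; □¬p there: w0:T. ✓
— 1 world.
For ◇◇(r ∨ p):
w0: successors {w1}; ◇(r ∨ p) there: w1:T. ✓
w1: successors {w2}; ◇(r ∨ p) there: w2:T. ✓
w2: successors {w3}; ◇(r ∨ p) there: w3:T. ✓
w3: successors {w0}; ◇(r ∨ p) there: w0:F. ✗
— 3 worlds.

1 and 3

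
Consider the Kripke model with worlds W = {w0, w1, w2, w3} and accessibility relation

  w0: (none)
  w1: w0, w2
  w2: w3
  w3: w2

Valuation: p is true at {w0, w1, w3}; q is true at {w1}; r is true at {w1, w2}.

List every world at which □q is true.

w0: no successors, so □q holds vacuously. ✓
w1: successors {w0, w2}; q there: w0:F, w2:F. ✗
w2: successors {w3}; q there: w3:F. ✗
w3: successors {w2}; q there: w2:F. ✗

{w0}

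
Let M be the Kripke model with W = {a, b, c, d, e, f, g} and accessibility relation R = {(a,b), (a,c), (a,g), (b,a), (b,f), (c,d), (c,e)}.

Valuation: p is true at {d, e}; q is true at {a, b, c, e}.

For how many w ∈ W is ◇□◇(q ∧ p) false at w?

a: successors {b, c, g}; □◇(q ∧ p) there: b:F, c:F, g:T. ✓
b: successors {a, f}; □◇(q ∧ p) there: a:F, f:T. ✓
c: successors {d, e}; □◇(q ∧ p) there: d:T, e:T. ✓
d: no successors, so ◇□◇(q ∧ p) fails. ✗
e: no successors, so ◇□◇(q ∧ p) fails. ✗
f: no successors, so ◇□◇(q ∧ p) fails. ✗
g: no successors, so ◇□◇(q ∧ p) fails. ✗
Satisfying worlds: {a, b, c}.
So ◇□◇(q ∧ p) fails at the other 4 worlds.

4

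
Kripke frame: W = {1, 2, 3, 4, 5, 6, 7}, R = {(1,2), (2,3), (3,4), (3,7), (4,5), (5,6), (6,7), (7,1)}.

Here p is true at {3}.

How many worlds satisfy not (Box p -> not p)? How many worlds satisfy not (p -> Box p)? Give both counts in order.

For not (Box p -> not p):
1: Box p -> not p is T. ✗
2: Box p -> not p is T. ✗
3: Box p -> not p is T. ✗
4: Box p -> not p is T. ✗
5: Box p -> not p is T. ✗
6: Box p -> not p is T. ✗
7: Box p -> not p is T. ✗
— 0 worlds.
For not (p -> Box p):
1: p -> Box p is T. ✗
2: p -> Box p is T. ✗
3: p -> Box p is F. ✓
4: p -> Box p is T. ✗
5: p -> Box p is T. ✗
6: p -> Box p is T. ✗
7: p -> Box p is T. ✗
— 1 world.

0 and 1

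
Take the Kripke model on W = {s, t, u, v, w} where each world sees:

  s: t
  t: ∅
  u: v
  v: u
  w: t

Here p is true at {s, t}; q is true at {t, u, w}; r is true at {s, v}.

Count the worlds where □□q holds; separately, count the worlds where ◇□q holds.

4 and 3

For □□q:
s: successors {t}; □q there: t:T. ✓
t: no successors, so □□q holds vacuously. ✓
u: successors {v}; □q there: v:T. ✓
v: successors {u}; □q there: u:F. ✗
w: successors {t}; □q there: t:T. ✓
— 4 worlds.
For ◇□q:
s: successors {t}; □q there: t:T. ✓
t: no successors, so ◇□q fails. ✗
u: successors {v}; □q there: v:T. ✓
v: successors {u}; □q there: u:F. ✗
w: successors {t}; □q there: t:T. ✓
— 3 worlds.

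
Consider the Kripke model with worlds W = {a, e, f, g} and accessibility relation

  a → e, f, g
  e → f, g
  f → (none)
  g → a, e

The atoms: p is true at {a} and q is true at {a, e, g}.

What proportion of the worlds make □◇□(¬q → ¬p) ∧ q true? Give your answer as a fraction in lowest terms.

a: □◇□(¬q → ¬p) is F, q is T. ✗
e: □◇□(¬q → ¬p) is F, q is T. ✗
f: □◇□(¬q → ¬p) is T, q is F. ✗
g: □◇□(¬q → ¬p) is T, q is T. ✓
That's 1 of 4 worlds, so 1/4.

1/4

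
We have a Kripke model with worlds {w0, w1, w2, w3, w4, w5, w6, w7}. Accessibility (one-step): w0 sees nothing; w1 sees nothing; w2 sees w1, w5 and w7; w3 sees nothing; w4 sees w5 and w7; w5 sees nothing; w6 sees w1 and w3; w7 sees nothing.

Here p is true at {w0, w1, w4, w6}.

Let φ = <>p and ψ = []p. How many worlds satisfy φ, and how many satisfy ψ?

2 and 5

For <>p:
w0: no successors, so <>p fails. ✗
w1: no successors, so <>p fails. ✗
w2: successors {w1, w5, w7}; p there: w1:T, w5:F, w7:F. ✓
w3: no successors, so <>p fails. ✗
w4: successors {w5, w7}; p there: w5:F, w7:F. ✗
w5: no successors, so <>p fails. ✗
w6: successors {w1, w3}; p there: w1:T, w3:F. ✓
w7: no successors, so <>p fails. ✗
— 2 worlds.
For []p:
w0: no successors, so []p holds vacuously. ✓
w1: no successors, so []p holds vacuously. ✓
w2: successors {w1, w5, w7}; p there: w1:T, w5:F, w7:F. ✗
w3: no successors, so []p holds vacuously. ✓
w4: successors {w5, w7}; p there: w5:F, w7:F. ✗
w5: no successors, so []p holds vacuously. ✓
w6: successors {w1, w3}; p there: w1:T, w3:F. ✗
w7: no successors, so []p holds vacuously. ✓
— 5 worlds.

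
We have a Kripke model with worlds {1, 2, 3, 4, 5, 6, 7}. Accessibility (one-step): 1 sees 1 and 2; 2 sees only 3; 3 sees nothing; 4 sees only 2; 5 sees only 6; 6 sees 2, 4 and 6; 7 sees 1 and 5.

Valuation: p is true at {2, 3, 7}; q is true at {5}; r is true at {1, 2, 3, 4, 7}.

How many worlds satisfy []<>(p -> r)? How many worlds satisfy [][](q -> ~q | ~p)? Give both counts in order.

For []<>(p -> r):
1: successors {1, 2}; <>(p -> r) there: 1:T, 2:T. ✓
2: successors {3}; <>(p -> r) there: 3:F. ✗
3: no successors, so []<>(p -> r) holds vacuously. ✓
4: successors {2}; <>(p -> r) there: 2:T. ✓
5: successors {6}; <>(p -> r) there: 6:T. ✓
6: successors {2, 4, 6}; <>(p -> r) there: 2:T, 4:T, 6:T. ✓
7: successors {1, 5}; <>(p -> r) there: 1:T, 5:T. ✓
— 6 worlds.
For [][](q -> ~q | ~p):
1: successors {1, 2}; [](q -> ~q | ~p) there: 1:T, 2:T. ✓
2: successors {3}; [](q -> ~q | ~p) there: 3:T. ✓
3: no successors, so [][](q -> ~q | ~p) holds vacuously. ✓
4: successors {2}; [](q -> ~q | ~p) there: 2:T. ✓
5: successors {6}; [](q -> ~q | ~p) there: 6:T. ✓
6: successors {2, 4, 6}; [](q -> ~q | ~p) there: 2:T, 4:T, 6:T. ✓
7: successors {1, 5}; [](q -> ~q | ~p) there: 1:T, 5:T. ✓
— 7 worlds.

6 and 7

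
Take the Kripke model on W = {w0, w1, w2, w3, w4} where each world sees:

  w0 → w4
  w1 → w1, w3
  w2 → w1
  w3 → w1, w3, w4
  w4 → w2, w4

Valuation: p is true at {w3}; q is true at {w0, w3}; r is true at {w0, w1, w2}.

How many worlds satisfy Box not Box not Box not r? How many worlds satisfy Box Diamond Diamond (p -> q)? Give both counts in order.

0 and 5

For Box not Box not Box not r:
w0: successors {w4}; not Box not Box not r there: w4:F. ✗
w1: successors {w1, w3}; not Box not Box not r there: w1:F, w3:F. ✗
w2: successors {w1}; not Box not Box not r there: w1:F. ✗
w3: successors {w1, w3, w4}; not Box not Box not r there: w1:F, w3:F, w4:F. ✗
w4: successors {w2, w4}; not Box not Box not r there: w2:F, w4:F. ✗
— 0 worlds.
For Box Diamond Diamond (p -> q):
w0: successors {w4}; Diamond Diamond (p -> q) there: w4:T. ✓
w1: successors {w1, w3}; Diamond Diamond (p -> q) there: w1:T, w3:T. ✓
w2: successors {w1}; Diamond Diamond (p -> q) there: w1:T. ✓
w3: successors {w1, w3, w4}; Diamond Diamond (p -> q) there: w1:T, w3:T, w4:T. ✓
w4: successors {w2, w4}; Diamond Diamond (p -> q) there: w2:T, w4:T. ✓
— 5 worlds.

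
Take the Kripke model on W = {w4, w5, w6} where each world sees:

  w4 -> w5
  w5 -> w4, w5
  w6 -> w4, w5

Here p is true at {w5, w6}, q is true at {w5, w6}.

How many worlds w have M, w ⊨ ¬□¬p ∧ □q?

w4: ¬□¬p is T, □q is T. ✓
w5: ¬□¬p is T, □q is F. ✗
w6: ¬□¬p is T, □q is F. ✗
Satisfying worlds: {w4}.

1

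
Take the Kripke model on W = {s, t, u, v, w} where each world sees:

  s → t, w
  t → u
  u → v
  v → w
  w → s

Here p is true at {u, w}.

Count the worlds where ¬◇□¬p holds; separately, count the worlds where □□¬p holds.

2 and 2

For ¬◇□¬p:
s: ◇□¬p is T. ✗
t: ◇□¬p is T. ✗
u: ◇□¬p is F. ✓
v: ◇□¬p is T. ✗
w: ◇□¬p is F. ✓
— 2 worlds.
For □□¬p:
s: successors {t, w}; □¬p there: t:F, w:T. ✗
t: successors {u}; □¬p there: u:T. ✓
u: successors {v}; □¬p there: v:F. ✗
v: successors {w}; □¬p there: w:T. ✓
w: successors {s}; □¬p there: s:F. ✗
— 2 worlds.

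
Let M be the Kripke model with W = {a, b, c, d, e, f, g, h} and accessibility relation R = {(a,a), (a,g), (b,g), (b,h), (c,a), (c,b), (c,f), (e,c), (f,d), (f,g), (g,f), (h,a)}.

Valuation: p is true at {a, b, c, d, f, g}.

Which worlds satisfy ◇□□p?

{a, b, c, f, g, h}

a: successors {a, g}; □□p there: a:T, g:T. ✓
b: successors {g, h}; □□p there: g:T, h:T. ✓
c: successors {a, b, f}; □□p there: a:T, b:T, f:T. ✓
d: no successors, so ◇□□p fails. ✗
e: successors {c}; □□p there: c:F. ✗
f: successors {d, g}; □□p there: d:T, g:T. ✓
g: successors {f}; □□p there: f:T. ✓
h: successors {a}; □□p there: a:T. ✓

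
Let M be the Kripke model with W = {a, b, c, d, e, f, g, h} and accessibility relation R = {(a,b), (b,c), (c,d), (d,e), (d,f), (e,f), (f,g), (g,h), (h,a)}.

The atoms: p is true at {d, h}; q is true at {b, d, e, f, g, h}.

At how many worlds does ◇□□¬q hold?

a: successors {b}; □□¬q there: b:F. ✗
b: successors {c}; □□¬q there: c:F. ✗
c: successors {d}; □□¬q there: d:F. ✗
d: successors {e, f}; □□¬q there: e:F, f:F. ✗
e: successors {f}; □□¬q there: f:F. ✗
f: successors {g}; □□¬q there: g:T. ✓
g: successors {h}; □□¬q there: h:F. ✗
h: successors {a}; □□¬q there: a:T. ✓
Satisfying worlds: {f, h}.

2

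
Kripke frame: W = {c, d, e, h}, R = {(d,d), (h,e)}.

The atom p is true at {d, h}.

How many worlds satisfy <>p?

1

c: no successors, so <>p fails. ✗
d: successors {d}; p there: d:T. ✓
e: no successors, so <>p fails. ✗
h: successors {e}; p there: e:F. ✗
Satisfying worlds: {d}.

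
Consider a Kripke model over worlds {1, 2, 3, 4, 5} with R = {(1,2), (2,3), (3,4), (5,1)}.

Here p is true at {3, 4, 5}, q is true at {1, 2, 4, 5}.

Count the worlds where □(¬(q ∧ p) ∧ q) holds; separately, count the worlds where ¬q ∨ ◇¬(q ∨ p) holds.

For □(¬(q ∧ p) ∧ q):
1: successors {2}; ¬(q ∧ p) ∧ q there: 2:T. ✓
2: successors {3}; ¬(q ∧ p) ∧ q there: 3:F. ✗
3: successors {4}; ¬(q ∧ p) ∧ q there: 4:F. ✗
4: no successors, so □(¬(q ∧ p) ∧ q) holds vacuously. ✓
5: successors {1}; ¬(q ∧ p) ∧ q there: 1:T. ✓
— 3 worlds.
For ¬q ∨ ◇¬(q ∨ p):
1: ¬q is F, ◇¬(q ∨ p) is F. ✗
2: ¬q is F, ◇¬(q ∨ p) is F. ✗
3: ¬q is T, ◇¬(q ∨ p) is F. ✓
4: ¬q is F, ◇¬(q ∨ p) is F. ✗
5: ¬q is F, ◇¬(q ∨ p) is F. ✗
— 1 world.

3 and 1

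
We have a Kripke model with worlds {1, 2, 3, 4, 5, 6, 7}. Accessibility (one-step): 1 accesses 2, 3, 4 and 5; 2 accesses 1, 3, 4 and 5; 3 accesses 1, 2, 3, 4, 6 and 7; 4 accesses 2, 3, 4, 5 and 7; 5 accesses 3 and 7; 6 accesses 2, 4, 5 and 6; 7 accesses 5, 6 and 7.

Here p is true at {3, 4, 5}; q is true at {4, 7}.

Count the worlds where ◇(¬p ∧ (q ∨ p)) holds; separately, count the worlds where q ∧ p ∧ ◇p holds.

For ◇(¬p ∧ (q ∨ p)):
1: successors {2, 3, 4, 5}; ¬p ∧ (q ∨ p) there: 2:F, 3:F, 4:F, 5:F. ✗
2: successors {1, 3, 4, 5}; ¬p ∧ (q ∨ p) there: 1:F, 3:F, 4:F, 5:F. ✗
3: successors {1, 2, 3, 4, 6, 7}; ¬p ∧ (q ∨ p) there: 1:F, 2:F, 3:F, 4:F, 6:F, 7:T. ✓
4: successors {2, 3, 4, 5, 7}; ¬p ∧ (q ∨ p) there: 2:F, 3:F, 4:F, 5:F, 7:T. ✓
5: successors {3, 7}; ¬p ∧ (q ∨ p) there: 3:F, 7:T. ✓
6: successors {2, 4, 5, 6}; ¬p ∧ (q ∨ p) there: 2:F, 4:F, 5:F, 6:F. ✗
7: successors {5, 6, 7}; ¬p ∧ (q ∨ p) there: 5:F, 6:F, 7:T. ✓
— 4 worlds.
For q ∧ p ∧ ◇p:
1: q ∧ p is F, ◇p is T. ✗
2: q ∧ p is F, ◇p is T. ✗
3: q ∧ p is F, ◇p is T. ✗
4: q ∧ p is T, ◇p is T. ✓
5: q ∧ p is F, ◇p is T. ✗
6: q ∧ p is F, ◇p is T. ✗
7: q ∧ p is F, ◇p is T. ✗
— 1 world.

4 and 1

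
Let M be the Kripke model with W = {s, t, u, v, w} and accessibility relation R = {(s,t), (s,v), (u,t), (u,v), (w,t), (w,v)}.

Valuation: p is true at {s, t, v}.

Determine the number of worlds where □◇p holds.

s: successors {t, v}; ◇p there: t:F, v:F. ✗
t: no successors, so □◇p holds vacuously. ✓
u: successors {t, v}; ◇p there: t:F, v:F. ✗
v: no successors, so □◇p holds vacuously. ✓
w: successors {t, v}; ◇p there: t:F, v:F. ✗
Satisfying worlds: {t, v}.

2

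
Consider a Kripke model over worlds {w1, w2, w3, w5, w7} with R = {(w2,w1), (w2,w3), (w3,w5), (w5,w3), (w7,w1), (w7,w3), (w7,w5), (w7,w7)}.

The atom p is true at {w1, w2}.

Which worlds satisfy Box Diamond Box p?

w1: no successors, so Box Diamond Box p holds vacuously. ✓
w2: successors {w1, w3}; Diamond Box p there: w1:F, w3:F. ✗
w3: successors {w5}; Diamond Box p there: w5:F. ✗
w5: successors {w3}; Diamond Box p there: w3:F. ✗
w7: successors {w1, w3, w5, w7}; Diamond Box p there: w1:F, w3:F, w5:F, w7:T. ✗

{w1}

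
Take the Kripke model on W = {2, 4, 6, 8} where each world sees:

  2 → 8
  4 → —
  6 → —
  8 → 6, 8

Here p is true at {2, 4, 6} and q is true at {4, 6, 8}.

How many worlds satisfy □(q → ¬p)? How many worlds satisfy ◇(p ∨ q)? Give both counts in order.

3 and 2

For □(q → ¬p):
2: successors {8}; q → ¬p there: 8:T. ✓
4: no successors, so □(q → ¬p) holds vacuously. ✓
6: no successors, so □(q → ¬p) holds vacuously. ✓
8: successors {6, 8}; q → ¬p there: 6:F, 8:T. ✗
— 3 worlds.
For ◇(p ∨ q):
2: successors {8}; p ∨ q there: 8:T. ✓
4: no successors, so ◇(p ∨ q) fails. ✗
6: no successors, so ◇(p ∨ q) fails. ✗
8: successors {6, 8}; p ∨ q there: 6:T, 8:T. ✓
— 2 worlds.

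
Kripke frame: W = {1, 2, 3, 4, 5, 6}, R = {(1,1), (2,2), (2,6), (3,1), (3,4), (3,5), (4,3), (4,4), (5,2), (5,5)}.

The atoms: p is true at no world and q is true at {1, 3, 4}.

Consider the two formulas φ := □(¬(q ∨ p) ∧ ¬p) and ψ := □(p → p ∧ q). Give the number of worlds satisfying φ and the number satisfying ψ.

For □(¬(q ∨ p) ∧ ¬p):
1: successors {1}; ¬(q ∨ p) ∧ ¬p there: 1:F. ✗
2: successors {2, 6}; ¬(q ∨ p) ∧ ¬p there: 2:T, 6:T. ✓
3: successors {1, 4, 5}; ¬(q ∨ p) ∧ ¬p there: 1:F, 4:F, 5:T. ✗
4: successors {3, 4}; ¬(q ∨ p) ∧ ¬p there: 3:F, 4:F. ✗
5: successors {2, 5}; ¬(q ∨ p) ∧ ¬p there: 2:T, 5:T. ✓
6: no successors, so □(¬(q ∨ p) ∧ ¬p) holds vacuously. ✓
— 3 worlds.
For □(p → p ∧ q):
1: successors {1}; p → p ∧ q there: 1:T. ✓
2: successors {2, 6}; p → p ∧ q there: 2:T, 6:T. ✓
3: successors {1, 4, 5}; p → p ∧ q there: 1:T, 4:T, 5:T. ✓
4: successors {3, 4}; p → p ∧ q there: 3:T, 4:T. ✓
5: successors {2, 5}; p → p ∧ q there: 2:T, 5:T. ✓
6: no successors, so □(p → p ∧ q) holds vacuously. ✓
— 6 worlds.

3 and 6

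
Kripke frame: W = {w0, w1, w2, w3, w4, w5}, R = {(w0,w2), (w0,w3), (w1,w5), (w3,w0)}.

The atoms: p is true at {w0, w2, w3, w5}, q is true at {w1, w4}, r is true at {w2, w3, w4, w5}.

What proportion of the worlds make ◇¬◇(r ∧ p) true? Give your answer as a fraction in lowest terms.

w0: successors {w2, w3}; ¬◇(r ∧ p) there: w2:T, w3:T. ✓
w1: successors {w5}; ¬◇(r ∧ p) there: w5:T. ✓
w2: no successors, so ◇¬◇(r ∧ p) fails. ✗
w3: successors {w0}; ¬◇(r ∧ p) there: w0:F. ✗
w4: no successors, so ◇¬◇(r ∧ p) fails. ✗
w5: no successors, so ◇¬◇(r ∧ p) fails. ✗
That's 2 of 6 worlds, so 2/6 = 1/3.

1/3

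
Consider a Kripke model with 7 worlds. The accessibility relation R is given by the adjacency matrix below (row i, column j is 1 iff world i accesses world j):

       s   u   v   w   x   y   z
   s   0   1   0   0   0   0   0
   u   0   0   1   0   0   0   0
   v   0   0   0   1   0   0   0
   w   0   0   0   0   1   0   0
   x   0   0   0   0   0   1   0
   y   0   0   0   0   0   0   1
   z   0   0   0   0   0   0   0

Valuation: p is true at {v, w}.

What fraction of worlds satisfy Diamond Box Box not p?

s: successors {u}; Box Box not p there: u:F. ✗
u: successors {v}; Box Box not p there: v:T. ✓
v: successors {w}; Box Box not p there: w:T. ✓
w: successors {x}; Box Box not p there: x:T. ✓
x: successors {y}; Box Box not p there: y:T. ✓
y: successors {z}; Box Box not p there: z:T. ✓
z: no successors, so Diamond Box Box not p fails. ✗
That's 5 of 7 worlds, so 5/7.

5/7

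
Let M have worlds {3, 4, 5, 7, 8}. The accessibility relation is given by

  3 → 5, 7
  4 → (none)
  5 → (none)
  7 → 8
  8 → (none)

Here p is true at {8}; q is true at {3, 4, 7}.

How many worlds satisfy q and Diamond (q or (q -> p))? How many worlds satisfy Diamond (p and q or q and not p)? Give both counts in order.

2 and 1

For q and Diamond (q or (q -> p)):
3: q is T, Diamond (q or (q -> p)) is T. ✓
4: q is T, Diamond (q or (q -> p)) is F. ✗
5: q is F, Diamond (q or (q -> p)) is F. ✗
7: q is T, Diamond (q or (q -> p)) is T. ✓
8: q is F, Diamond (q or (q -> p)) is F. ✗
— 2 worlds.
For Diamond (p and q or q and not p):
3: successors {5, 7}; p and q or q and not p there: 5:F, 7:T. ✓
4: no successors, so Diamond (p and q or q and not p) fails. ✗
5: no successors, so Diamond (p and q or q and not p) fails. ✗
7: successors {8}; p and q or q and not p there: 8:F. ✗
8: no successors, so Diamond (p and q or q and not p) fails. ✗
— 1 world.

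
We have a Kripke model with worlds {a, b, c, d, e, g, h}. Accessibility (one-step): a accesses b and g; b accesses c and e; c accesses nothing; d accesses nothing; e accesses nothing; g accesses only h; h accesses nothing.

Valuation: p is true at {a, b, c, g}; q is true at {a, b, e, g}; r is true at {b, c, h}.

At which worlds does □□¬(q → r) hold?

{b, c, d, e, g, h}

a: successors {b, g}; □¬(q → r) there: b:F, g:F. ✗
b: successors {c, e}; □¬(q → r) there: c:T, e:T. ✓
c: no successors, so □□¬(q → r) holds vacuously. ✓
d: no successors, so □□¬(q → r) holds vacuously. ✓
e: no successors, so □□¬(q → r) holds vacuously. ✓
g: successors {h}; □¬(q → r) there: h:T. ✓
h: no successors, so □□¬(q → r) holds vacuously. ✓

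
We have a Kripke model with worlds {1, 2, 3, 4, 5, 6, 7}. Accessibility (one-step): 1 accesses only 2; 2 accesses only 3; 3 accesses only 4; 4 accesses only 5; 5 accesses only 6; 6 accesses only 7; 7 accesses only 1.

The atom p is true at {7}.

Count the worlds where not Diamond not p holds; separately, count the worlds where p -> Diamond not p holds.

For not Diamond not p:
1: Diamond not p is T. ✗
2: Diamond not p is T. ✗
3: Diamond not p is T. ✗
4: Diamond not p is T. ✗
5: Diamond not p is T. ✗
6: Diamond not p is F. ✓
7: Diamond not p is T. ✗
— 1 world.
For p -> Diamond not p:
1: p is F, Diamond not p is T. ✓
2: p is F, Diamond not p is T. ✓
3: p is F, Diamond not p is T. ✓
4: p is F, Diamond not p is T. ✓
5: p is F, Diamond not p is T. ✓
6: p is F, Diamond not p is F. ✓
7: p is T, Diamond not p is T. ✓
— 7 worlds.

1 and 7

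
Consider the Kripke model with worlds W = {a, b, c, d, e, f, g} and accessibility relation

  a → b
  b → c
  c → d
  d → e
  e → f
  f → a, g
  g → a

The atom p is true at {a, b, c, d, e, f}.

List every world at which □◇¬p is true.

{e}

a: successors {b}; ◇¬p there: b:F. ✗
b: successors {c}; ◇¬p there: c:F. ✗
c: successors {d}; ◇¬p there: d:F. ✗
d: successors {e}; ◇¬p there: e:F. ✗
e: successors {f}; ◇¬p there: f:T. ✓
f: successors {a, g}; ◇¬p there: a:F, g:F. ✗
g: successors {a}; ◇¬p there: a:F. ✗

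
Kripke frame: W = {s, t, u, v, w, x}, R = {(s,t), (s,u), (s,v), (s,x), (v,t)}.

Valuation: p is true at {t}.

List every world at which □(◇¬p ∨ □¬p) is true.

{t, u, v, w, x}

s: successors {t, u, v, x}; ◇¬p ∨ □¬p there: t:T, u:T, v:F, x:T. ✗
t: no successors, so □(◇¬p ∨ □¬p) holds vacuously. ✓
u: no successors, so □(◇¬p ∨ □¬p) holds vacuously. ✓
v: successors {t}; ◇¬p ∨ □¬p there: t:T. ✓
w: no successors, so □(◇¬p ∨ □¬p) holds vacuously. ✓
x: no successors, so □(◇¬p ∨ □¬p) holds vacuously. ✓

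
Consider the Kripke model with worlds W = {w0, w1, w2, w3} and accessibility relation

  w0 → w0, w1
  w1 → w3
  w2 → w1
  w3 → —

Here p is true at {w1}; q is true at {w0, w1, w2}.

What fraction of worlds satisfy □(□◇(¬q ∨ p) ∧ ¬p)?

w0: successors {w0, w1}; □◇(¬q ∨ p) ∧ ¬p there: w0:T, w1:F. ✗
w1: successors {w3}; □◇(¬q ∨ p) ∧ ¬p there: w3:T. ✓
w2: successors {w1}; □◇(¬q ∨ p) ∧ ¬p there: w1:F. ✗
w3: no successors, so □(□◇(¬q ∨ p) ∧ ¬p) holds vacuously. ✓
That's 2 of 4 worlds, so 2/4 = 1/2.

1/2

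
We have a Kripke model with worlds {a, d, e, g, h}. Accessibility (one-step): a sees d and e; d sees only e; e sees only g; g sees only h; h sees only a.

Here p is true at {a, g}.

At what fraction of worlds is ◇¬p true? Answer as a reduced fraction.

3/5

a: successors {d, e}; ¬p there: d:T, e:T. ✓
d: successors {e}; ¬p there: e:T. ✓
e: successors {g}; ¬p there: g:F. ✗
g: successors {h}; ¬p there: h:T. ✓
h: successors {a}; ¬p there: a:F. ✗
That's 3 of 5 worlds, so 3/5.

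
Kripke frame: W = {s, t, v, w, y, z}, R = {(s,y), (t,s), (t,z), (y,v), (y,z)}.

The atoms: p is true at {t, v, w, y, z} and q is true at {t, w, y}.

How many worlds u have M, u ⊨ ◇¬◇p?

2

s: successors {y}; ¬◇p there: y:F. ✗
t: successors {s, z}; ¬◇p there: s:F, z:T. ✓
v: no successors, so ◇¬◇p fails. ✗
w: no successors, so ◇¬◇p fails. ✗
y: successors {v, z}; ¬◇p there: v:T, z:T. ✓
z: no successors, so ◇¬◇p fails. ✗
Satisfying worlds: {t, y}.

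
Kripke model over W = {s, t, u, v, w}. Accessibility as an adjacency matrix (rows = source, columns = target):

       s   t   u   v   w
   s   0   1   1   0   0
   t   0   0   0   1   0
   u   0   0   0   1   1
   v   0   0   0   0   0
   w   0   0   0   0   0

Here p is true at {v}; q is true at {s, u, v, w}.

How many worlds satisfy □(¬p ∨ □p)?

s: successors {t, u}; ¬p ∨ □p there: t:T, u:T. ✓
t: successors {v}; ¬p ∨ □p there: v:T. ✓
u: successors {v, w}; ¬p ∨ □p there: v:T, w:T. ✓
v: no successors, so □(¬p ∨ □p) holds vacuously. ✓
w: no successors, so □(¬p ∨ □p) holds vacuously. ✓
Satisfying worlds: {s, t, u, v, w}.

5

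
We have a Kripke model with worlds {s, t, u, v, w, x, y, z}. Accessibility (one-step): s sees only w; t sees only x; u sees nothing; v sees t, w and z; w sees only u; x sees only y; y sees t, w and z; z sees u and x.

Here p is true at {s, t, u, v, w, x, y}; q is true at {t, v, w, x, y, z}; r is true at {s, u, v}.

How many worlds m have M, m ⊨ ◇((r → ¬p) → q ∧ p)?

s: successors {w}; (r → ¬p) → q ∧ p there: w:T. ✓
t: successors {x}; (r → ¬p) → q ∧ p there: x:T. ✓
u: no successors, so ◇((r → ¬p) → q ∧ p) fails. ✗
v: successors {t, w, z}; (r → ¬p) → q ∧ p there: t:T, w:T, z:F. ✓
w: successors {u}; (r → ¬p) → q ∧ p there: u:T. ✓
x: successors {y}; (r → ¬p) → q ∧ p there: y:T. ✓
y: successors {t, w, z}; (r → ¬p) → q ∧ p there: t:T, w:T, z:F. ✓
z: successors {u, x}; (r → ¬p) → q ∧ p there: u:T, x:T. ✓
Satisfying worlds: {s, t, v, w, x, y, z}.

7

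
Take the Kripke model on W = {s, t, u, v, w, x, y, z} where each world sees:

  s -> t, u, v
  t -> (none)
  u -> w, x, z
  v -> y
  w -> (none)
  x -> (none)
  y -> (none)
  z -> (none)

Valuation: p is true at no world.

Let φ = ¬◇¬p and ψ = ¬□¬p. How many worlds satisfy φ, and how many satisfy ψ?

For ¬◇¬p:
s: ◇¬p is T. ✗
t: ◇¬p is F. ✓
u: ◇¬p is T. ✗
v: ◇¬p is T. ✗
w: ◇¬p is F. ✓
x: ◇¬p is F. ✓
y: ◇¬p is F. ✓
z: ◇¬p is F. ✓
— 5 worlds.
For ¬□¬p:
s: □¬p is T. ✗
t: □¬p is T. ✗
u: □¬p is T. ✗
v: □¬p is T. ✗
w: □¬p is T. ✗
x: □¬p is T. ✗
y: □¬p is T. ✗
z: □¬p is T. ✗
— 0 worlds.

5 and 0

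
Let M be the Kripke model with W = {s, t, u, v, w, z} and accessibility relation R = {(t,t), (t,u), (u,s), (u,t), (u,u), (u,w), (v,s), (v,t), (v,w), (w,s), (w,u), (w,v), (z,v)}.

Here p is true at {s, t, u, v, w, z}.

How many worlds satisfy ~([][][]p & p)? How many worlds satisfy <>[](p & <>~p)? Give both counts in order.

0 and 3

For ~([][][]p & p):
s: [][][]p & p is T. ✗
t: [][][]p & p is T. ✗
u: [][][]p & p is T. ✗
v: [][][]p & p is T. ✗
w: [][][]p & p is T. ✗
z: [][][]p & p is T. ✗
— 0 worlds.
For <>[](p & <>~p):
s: no successors, so <>[](p & <>~p) fails. ✗
t: successors {t, u}; [](p & <>~p) there: t:F, u:F. ✗
u: successors {s, t, u, w}; [](p & <>~p) there: s:T, t:F, u:F, w:F. ✓
v: successors {s, t, w}; [](p & <>~p) there: s:T, t:F, w:F. ✓
w: successors {s, u, v}; [](p & <>~p) there: s:T, u:F, v:F. ✓
z: successors {v}; [](p & <>~p) there: v:F. ✗
— 3 worlds.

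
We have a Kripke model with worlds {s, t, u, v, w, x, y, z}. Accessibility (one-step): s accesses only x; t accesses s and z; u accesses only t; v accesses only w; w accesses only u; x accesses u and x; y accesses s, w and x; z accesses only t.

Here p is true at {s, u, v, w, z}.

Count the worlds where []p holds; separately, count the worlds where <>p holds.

3 and 5

For []p:
s: successors {x}; p there: x:F. ✗
t: successors {s, z}; p there: s:T, z:T. ✓
u: successors {t}; p there: t:F. ✗
v: successors {w}; p there: w:T. ✓
w: successors {u}; p there: u:T. ✓
x: successors {u, x}; p there: u:T, x:F. ✗
y: successors {s, w, x}; p there: s:T, w:T, x:F. ✗
z: successors {t}; p there: t:F. ✗
— 3 worlds.
For <>p:
s: successors {x}; p there: x:F. ✗
t: successors {s, z}; p there: s:T, z:T. ✓
u: successors {t}; p there: t:F. ✗
v: successors {w}; p there: w:T. ✓
w: successors {u}; p there: u:T. ✓
x: successors {u, x}; p there: u:T, x:F. ✓
y: successors {s, w, x}; p there: s:T, w:T, x:F. ✓
z: successors {t}; p there: t:F. ✗
— 5 worlds.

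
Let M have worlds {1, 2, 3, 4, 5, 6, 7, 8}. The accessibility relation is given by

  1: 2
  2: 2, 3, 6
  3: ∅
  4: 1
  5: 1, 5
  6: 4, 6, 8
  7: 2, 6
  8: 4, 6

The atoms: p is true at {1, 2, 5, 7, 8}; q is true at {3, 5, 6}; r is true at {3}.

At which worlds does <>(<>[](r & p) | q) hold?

{1, 2, 5, 6, 7, 8}

1: successors {2}; <>[](r & p) | q there: 2:T. ✓
2: successors {2, 3, 6}; <>[](r & p) | q there: 2:T, 3:T, 6:T. ✓
3: no successors, so <>(<>[](r & p) | q) fails. ✗
4: successors {1}; <>[](r & p) | q there: 1:F. ✗
5: successors {1, 5}; <>[](r & p) | q there: 1:F, 5:T. ✓
6: successors {4, 6, 8}; <>[](r & p) | q there: 4:F, 6:T, 8:F. ✓
7: successors {2, 6}; <>[](r & p) | q there: 2:T, 6:T. ✓
8: successors {4, 6}; <>[](r & p) | q there: 4:F, 6:T. ✓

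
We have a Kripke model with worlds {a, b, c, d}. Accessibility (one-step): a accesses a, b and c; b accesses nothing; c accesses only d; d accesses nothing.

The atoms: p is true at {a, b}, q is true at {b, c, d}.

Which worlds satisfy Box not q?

a: successors {a, b, c}; not q there: a:T, b:F, c:F. ✗
b: no successors, so Box not q holds vacuously. ✓
c: successors {d}; not q there: d:F. ✗
d: no successors, so Box not q holds vacuously. ✓

{b, d}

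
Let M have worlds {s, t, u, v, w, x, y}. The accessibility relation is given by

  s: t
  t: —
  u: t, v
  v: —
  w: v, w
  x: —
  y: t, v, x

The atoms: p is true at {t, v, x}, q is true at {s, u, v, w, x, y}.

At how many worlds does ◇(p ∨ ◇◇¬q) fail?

s: successors {t}; p ∨ ◇◇¬q there: t:T. ✓
t: no successors, so ◇(p ∨ ◇◇¬q) fails. ✗
u: successors {t, v}; p ∨ ◇◇¬q there: t:T, v:T. ✓
v: no successors, so ◇(p ∨ ◇◇¬q) fails. ✗
w: successors {v, w}; p ∨ ◇◇¬q there: v:T, w:F. ✓
x: no successors, so ◇(p ∨ ◇◇¬q) fails. ✗
y: successors {t, v, x}; p ∨ ◇◇¬q there: t:T, v:T, x:T. ✓
Satisfying worlds: {s, u, w, y}.
So ◇(p ∨ ◇◇¬q) fails at the other 3 worlds.

3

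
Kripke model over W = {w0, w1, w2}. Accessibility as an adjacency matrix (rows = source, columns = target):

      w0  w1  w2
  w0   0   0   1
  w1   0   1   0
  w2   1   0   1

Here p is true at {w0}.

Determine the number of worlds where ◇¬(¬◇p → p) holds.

1

w0: successors {w2}; ¬(¬◇p → p) there: w2:F. ✗
w1: successors {w1}; ¬(¬◇p → p) there: w1:T. ✓
w2: successors {w0, w2}; ¬(¬◇p → p) there: w0:F, w2:F. ✗
Satisfying worlds: {w1}.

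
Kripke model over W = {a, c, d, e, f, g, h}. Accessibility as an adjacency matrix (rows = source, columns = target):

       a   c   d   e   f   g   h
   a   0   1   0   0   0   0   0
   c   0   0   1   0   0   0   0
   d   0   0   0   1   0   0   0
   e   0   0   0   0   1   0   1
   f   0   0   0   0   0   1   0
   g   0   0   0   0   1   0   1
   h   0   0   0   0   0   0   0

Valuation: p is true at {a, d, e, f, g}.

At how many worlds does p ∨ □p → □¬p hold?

a: p ∨ □p is T, □¬p is T. ✓
c: p ∨ □p is T, □¬p is F. ✗
d: p ∨ □p is T, □¬p is F. ✗
e: p ∨ □p is T, □¬p is F. ✗
f: p ∨ □p is T, □¬p is F. ✗
g: p ∨ □p is T, □¬p is F. ✗
h: p ∨ □p is T, □¬p is T. ✓
Satisfying worlds: {a, h}.

2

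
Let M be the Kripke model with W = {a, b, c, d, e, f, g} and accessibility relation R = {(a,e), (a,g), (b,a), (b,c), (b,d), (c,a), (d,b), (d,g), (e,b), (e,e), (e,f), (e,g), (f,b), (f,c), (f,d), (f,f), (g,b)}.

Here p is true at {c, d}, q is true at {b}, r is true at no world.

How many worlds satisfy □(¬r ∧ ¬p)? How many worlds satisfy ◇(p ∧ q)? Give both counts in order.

5 and 0

For □(¬r ∧ ¬p):
a: successors {e, g}; ¬r ∧ ¬p there: e:T, g:T. ✓
b: successors {a, c, d}; ¬r ∧ ¬p there: a:T, c:F, d:F. ✗
c: successors {a}; ¬r ∧ ¬p there: a:T. ✓
d: successors {b, g}; ¬r ∧ ¬p there: b:T, g:T. ✓
e: successors {b, e, f, g}; ¬r ∧ ¬p there: b:T, e:T, f:T, g:T. ✓
f: successors {b, c, d, f}; ¬r ∧ ¬p there: b:T, c:F, d:F, f:T. ✗
g: successors {b}; ¬r ∧ ¬p there: b:T. ✓
— 5 worlds.
For ◇(p ∧ q):
a: successors {e, g}; p ∧ q there: e:F, g:F. ✗
b: successors {a, c, d}; p ∧ q there: a:F, c:F, d:F. ✗
c: successors {a}; p ∧ q there: a:F. ✗
d: successors {b, g}; p ∧ q there: b:F, g:F. ✗
e: successors {b, e, f, g}; p ∧ q there: b:F, e:F, f:F, g:F. ✗
f: successors {b, c, d, f}; p ∧ q there: b:F, c:F, d:F, f:F. ✗
g: successors {b}; p ∧ q there: b:F. ✗
— 0 worlds.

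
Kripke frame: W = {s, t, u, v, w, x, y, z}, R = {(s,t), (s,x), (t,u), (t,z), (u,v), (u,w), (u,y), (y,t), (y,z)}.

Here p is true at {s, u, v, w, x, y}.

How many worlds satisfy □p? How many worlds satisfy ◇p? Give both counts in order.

5 and 3

For □p:
s: successors {t, x}; p there: t:F, x:T. ✗
t: successors {u, z}; p there: u:T, z:F. ✗
u: successors {v, w, y}; p there: v:T, w:T, y:T. ✓
v: no successors, so □p holds vacuously. ✓
w: no successors, so □p holds vacuously. ✓
x: no successors, so □p holds vacuously. ✓
y: successors {t, z}; p there: t:F, z:F. ✗
z: no successors, so □p holds vacuously. ✓
— 5 worlds.
For ◇p:
s: successors {t, x}; p there: t:F, x:T. ✓
t: successors {u, z}; p there: u:T, z:F. ✓
u: successors {v, w, y}; p there: v:T, w:T, y:T. ✓
v: no successors, so ◇p fails. ✗
w: no successors, so ◇p fails. ✗
x: no successors, so ◇p fails. ✗
y: successors {t, z}; p there: t:F, z:F. ✗
z: no successors, so ◇p fails. ✗
— 3 worlds.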